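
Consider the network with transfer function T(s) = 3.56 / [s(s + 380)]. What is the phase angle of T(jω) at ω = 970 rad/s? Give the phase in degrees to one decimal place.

∠(j970 + 380) = arctan(970/380) = 68.61°
∠(j970) = 90.00°
∠T(j970) = − (68.61° + 90.00°) = -158.61°

-158.6°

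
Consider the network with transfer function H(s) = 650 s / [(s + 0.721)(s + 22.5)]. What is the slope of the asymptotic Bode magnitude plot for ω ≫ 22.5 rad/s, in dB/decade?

-20 dB/decade

With 1 zero and 2 poles, the high-frequency asymptotic slope is 20 × (1 − 2) = -20 dB/decade.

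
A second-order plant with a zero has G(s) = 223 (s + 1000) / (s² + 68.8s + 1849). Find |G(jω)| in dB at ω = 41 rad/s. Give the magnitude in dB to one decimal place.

|j41 + 1000| = √(41² + 1000²) = 1001
|(j41)² + 68.8(j41) + 1849| = |168 + j2820.8| = 2826
|G(j41)| = 223 × 1001 / 2826 = 78.982
20 log₁₀(78.982) = 37.95 dB

38.0 dB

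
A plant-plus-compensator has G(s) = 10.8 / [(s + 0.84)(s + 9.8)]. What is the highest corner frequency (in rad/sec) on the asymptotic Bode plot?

Break frequencies occur at each pole and zero magnitude: 0.84 rad/sec, 9.8 rad/sec.
The highest is 9.8 rad/sec.

9.8 rad/sec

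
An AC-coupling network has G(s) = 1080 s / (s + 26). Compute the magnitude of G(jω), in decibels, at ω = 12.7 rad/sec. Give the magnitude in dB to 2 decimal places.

|j12.7| = 12.7
|j12.7 + 26| = √(12.7² + 26²) = 28.94
|G(j12.7)| = 1080 × 12.7 / 28.94 = 474.01
20 log₁₀(474.01) = 53.516 dB

53.52 dB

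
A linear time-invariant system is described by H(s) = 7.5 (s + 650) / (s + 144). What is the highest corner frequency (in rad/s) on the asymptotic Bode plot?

650 rad/s

Break frequencies occur at each pole and zero magnitude: 144 rad/s, 650 rad/s.
The highest is 650 rad/s.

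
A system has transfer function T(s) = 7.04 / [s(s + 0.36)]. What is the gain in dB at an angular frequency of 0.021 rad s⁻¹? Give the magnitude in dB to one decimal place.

59.4 dB

|j0.021 + 0.36| = √(0.021² + 0.36²) = 0.3606
|j0.021| = 0.021
|T(j0.021)| = 7.04 / (0.3606 × 0.021) = 929.64
20 log₁₀(929.64) = 59.37 dB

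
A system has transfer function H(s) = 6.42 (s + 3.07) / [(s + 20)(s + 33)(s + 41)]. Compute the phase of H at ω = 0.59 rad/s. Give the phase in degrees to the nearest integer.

∠(j0.59 + 3.07) = arctan(0.59/3.07) = 10.88°
∠(j0.59 + 20) = arctan(0.59/20) = 1.69°
∠(j0.59 + 33) = arctan(0.59/33) = 1.02°
∠(j0.59 + 41) = arctan(0.59/41) = 0.82°
∠H(j0.59) = 10.88° − (1.69° + 1.02° + 0.82°) = 7.34°

7°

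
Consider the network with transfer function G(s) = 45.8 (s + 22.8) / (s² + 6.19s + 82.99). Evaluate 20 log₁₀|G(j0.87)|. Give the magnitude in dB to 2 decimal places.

22.06 dB

|j0.87 + 22.8| = √(0.87² + 22.8²) = 22.82
|(j0.87)² + 6.19(j0.87) + 82.99| = |82.233 + j5.3853| = 82.41
|G(j0.87)| = 45.8 × 22.82 / 82.41 = 12.681
20 log₁₀(12.681) = 22.063 dB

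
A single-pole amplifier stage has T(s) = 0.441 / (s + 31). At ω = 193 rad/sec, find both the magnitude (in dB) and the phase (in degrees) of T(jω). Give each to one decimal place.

|T| = -52.9 dB, ∠T = -80.9°

|j193 + 31| = √(193² + 31²) = 195.5
|T(j193)| = 0.441 / 195.5 = 0.0022561
20 log₁₀(0.0022561) = -52.93 dB
∠(j193 + 31) = arctan(193/31) = 80.87°
∠T(j193) = −80.87° = -80.87°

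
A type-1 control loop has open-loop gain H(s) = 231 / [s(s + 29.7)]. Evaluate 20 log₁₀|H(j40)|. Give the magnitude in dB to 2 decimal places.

-18.72 dB

|j40 + 29.7| = √(40² + 29.7²) = 49.82
|j40| = 40
|H(j40)| = 231 / (49.82 × 40) = 0.11592
20 log₁₀(0.11592) = -18.717 dB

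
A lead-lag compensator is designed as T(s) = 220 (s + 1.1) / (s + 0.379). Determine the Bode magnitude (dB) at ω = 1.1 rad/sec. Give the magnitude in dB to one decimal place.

49.4 dB

|j1.1 + 1.1| = √(1.1² + 1.1²) = 1.556
|j1.1 + 0.379| = √(1.1² + 0.379²) = 1.163
|T(j1.1)| = 220 × 1.556 / 1.163 = 294.16
20 log₁₀(294.16) = 49.37 dB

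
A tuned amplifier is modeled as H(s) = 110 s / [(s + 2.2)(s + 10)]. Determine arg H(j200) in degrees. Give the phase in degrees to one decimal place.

∠(j200) = 90.00°
∠(j200 + 2.2) = arctan(200/2.2) = 89.37°
∠(j200 + 10) = arctan(200/10) = 87.14°
∠H(j200) = 90.00° − (89.37° + 87.14°) = -86.51°

-86.5 deg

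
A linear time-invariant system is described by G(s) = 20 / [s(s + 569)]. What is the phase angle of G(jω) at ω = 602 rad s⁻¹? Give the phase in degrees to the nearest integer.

∠(j602 + 569) = arctan(602/569) = 46.61°
∠(j602) = 90.00°
∠G(j602) = − (46.61° + 90.00°) = -136.61°

-137°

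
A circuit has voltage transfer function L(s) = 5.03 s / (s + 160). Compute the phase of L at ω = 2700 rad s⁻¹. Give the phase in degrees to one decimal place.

∠(j2700) = 90.00°
∠(j2700 + 160) = arctan(2700/160) = 86.61°
∠L(j2700) = 90.00° − 86.61° = 3.39°

3.4°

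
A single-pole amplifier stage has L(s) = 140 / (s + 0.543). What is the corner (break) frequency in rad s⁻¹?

0.543 rad s⁻¹

The single real pole at s = −0.543 gives a corner at ω = 0.543 rad s⁻¹.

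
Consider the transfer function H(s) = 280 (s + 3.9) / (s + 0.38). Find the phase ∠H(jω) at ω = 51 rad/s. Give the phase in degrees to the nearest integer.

-4 deg

∠(j51 + 3.9) = arctan(51/3.9) = 85.63°
∠(j51 + 0.38) = arctan(51/0.38) = 89.57°
∠H(j51) = 85.63° − 89.57° = -3.95°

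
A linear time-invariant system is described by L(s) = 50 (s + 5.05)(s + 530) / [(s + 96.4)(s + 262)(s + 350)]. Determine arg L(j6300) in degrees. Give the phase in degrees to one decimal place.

-88.4°

∠(j6300 + 5.05) = arctan(6300/5.05) = 89.95°
∠(j6300 + 530) = arctan(6300/530) = 85.19°
∠(j6300 + 96.4) = arctan(6300/96.4) = 89.12°
∠(j6300 + 262) = arctan(6300/262) = 87.62°
∠(j6300 + 350) = arctan(6300/350) = 86.82°
∠L(j6300) = 89.95° + 85.19° − (89.12° + 87.62° + 86.82°) = -88.42°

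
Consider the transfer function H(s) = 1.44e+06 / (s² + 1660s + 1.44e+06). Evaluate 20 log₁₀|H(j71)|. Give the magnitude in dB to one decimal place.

|(j71)² + 1660(j71) + 1.44e+06| = |1.435e+06 + j1.1786e+05| = 1.44e+06
|H(j71)| = 1.44e+06 / 1.44e+06 = 1.0001
20 log₁₀(1.0001) = 0.00 dB

0.0 dB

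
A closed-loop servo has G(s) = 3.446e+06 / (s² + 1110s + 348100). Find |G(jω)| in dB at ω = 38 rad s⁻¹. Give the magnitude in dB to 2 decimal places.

19.88 dB

|(j38)² + 1110(j38) + 348100| = |3.4666e+05 + j42180| = 3.492e+05
|G(j38)| = 3.446e+06 / 3.492e+05 = 9.8679
20 log₁₀(9.8679) = 19.885 dB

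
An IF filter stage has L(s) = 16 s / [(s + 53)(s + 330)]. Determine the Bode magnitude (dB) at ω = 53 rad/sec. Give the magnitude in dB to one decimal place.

-29.4 dB

|j53| = 53
|j53 + 53| = √(53² + 53²) = 74.95
|j53 + 330| = √(53² + 330²) = 334.2
|L(j53)| = 16 × 53 / (74.95 × 334.2) = 0.03385
20 log₁₀(0.03385) = -29.41 dB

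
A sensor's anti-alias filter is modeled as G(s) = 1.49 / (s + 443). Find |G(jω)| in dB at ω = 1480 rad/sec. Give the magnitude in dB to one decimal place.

|j1480 + 443| = √(1480² + 443²) = 1545
|G(j1480)| = 1.49 / 1545 = 0.00096448
20 log₁₀(0.00096448) = -60.31 dB

-60.3 dB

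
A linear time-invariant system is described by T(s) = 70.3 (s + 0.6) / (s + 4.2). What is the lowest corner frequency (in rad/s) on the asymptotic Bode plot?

Break frequencies occur at each pole and zero magnitude: 0.6 rad/s, 4.2 rad/s.
The lowest is 0.6 rad/s.

0.6 rad/s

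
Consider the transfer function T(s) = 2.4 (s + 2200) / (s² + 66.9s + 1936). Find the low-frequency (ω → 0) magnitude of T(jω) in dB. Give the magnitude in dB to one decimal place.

8.7 dB

T(0) = 2.4 × 2200 / 1936 = 2.7273
20 log₁₀(2.7273) = 8.71 dB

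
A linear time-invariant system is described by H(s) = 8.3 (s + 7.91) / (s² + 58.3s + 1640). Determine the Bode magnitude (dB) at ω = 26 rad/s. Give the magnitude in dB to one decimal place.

-18.0 dB

|j26 + 7.91| = √(26² + 7.91²) = 27.18
|(j26)² + 58.3(j26) + 1640| = |964 + j1515.8| = 1796
|H(j26)| = 8.3 × 27.18 / 1796 = 0.12557
20 log₁₀(0.12557) = -18.02 dB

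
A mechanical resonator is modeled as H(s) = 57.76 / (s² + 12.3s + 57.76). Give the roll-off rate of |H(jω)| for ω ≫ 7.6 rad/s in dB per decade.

-40 dB/decade

With 0 zeros and 2 poles, the high-frequency asymptotic slope is 20 × (0 − 2) = -40 dB/decade.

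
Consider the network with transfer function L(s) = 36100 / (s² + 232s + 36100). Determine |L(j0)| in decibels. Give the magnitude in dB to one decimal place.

0.0 dB

L(0) = 36100 / 36100 = 1
20 log₁₀(1) = 0.00 dB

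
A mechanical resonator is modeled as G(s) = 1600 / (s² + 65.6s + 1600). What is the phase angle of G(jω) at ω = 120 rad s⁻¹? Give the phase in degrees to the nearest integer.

-148°

∠[(j120)² + 65.6(j120) + 1600] = ∠[-12800 + j7872] = 148.41°
∠G(j120) = −148.41° = -148.41°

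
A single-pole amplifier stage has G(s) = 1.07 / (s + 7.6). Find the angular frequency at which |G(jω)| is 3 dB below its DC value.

7.6 rad/s

For a single-pole low-pass, the −3 dB point is at the pole: ω = 7.6 rad/s.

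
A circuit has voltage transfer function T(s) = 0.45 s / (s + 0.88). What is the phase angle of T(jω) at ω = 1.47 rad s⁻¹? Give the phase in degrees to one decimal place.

∠(j1.47) = 90.00°
∠(j1.47 + 0.88) = arctan(1.47/0.88) = 59.09°
∠T(j1.47) = 90.00° − 59.09° = 30.91°

30.9°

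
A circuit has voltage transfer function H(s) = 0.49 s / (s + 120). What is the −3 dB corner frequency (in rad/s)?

For a single-pole high-pass, the −3 dB point is at the pole: ω = 120 rad/s.

120 rad/s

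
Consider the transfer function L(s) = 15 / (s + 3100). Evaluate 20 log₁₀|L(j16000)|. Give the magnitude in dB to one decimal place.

|j16000 + 3100| = √(16000² + 3100²) = 1.63e+04
|L(j16000)| = 15 / 1.63e+04 = 0.00092038
20 log₁₀(0.00092038) = -60.72 dB

-60.7 dB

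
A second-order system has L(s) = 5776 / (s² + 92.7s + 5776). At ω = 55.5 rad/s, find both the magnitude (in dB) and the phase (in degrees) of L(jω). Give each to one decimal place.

|(j55.5)² + 92.7(j55.5) + 5776| = |2695.8 + j5144.9| = 5808
|L(j55.5)| = 5776 / 5808 = 0.99444
20 log₁₀(0.99444) = -0.05 dB
∠[(j55.5)² + 92.7(j55.5) + 5776] = ∠[2695.8 + j5144.9] = 62.35°
∠L(j55.5) = −62.35° = -62.35°

|L| = -0.0 dB, ∠L = -62.3°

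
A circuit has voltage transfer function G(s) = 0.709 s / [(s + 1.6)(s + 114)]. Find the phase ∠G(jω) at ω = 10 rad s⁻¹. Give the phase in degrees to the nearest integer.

4 deg

∠(j10) = 90.00°
∠(j10 + 1.6) = arctan(10/1.6) = 80.91°
∠(j10 + 114) = arctan(10/114) = 5.01°
∠G(j10) = 90.00° − (80.91° + 5.01°) = 4.08°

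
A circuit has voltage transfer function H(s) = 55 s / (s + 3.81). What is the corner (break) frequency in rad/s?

3.81 rad/s

The single real pole at s = −3.81 gives a corner at ω = 3.81 rad/s.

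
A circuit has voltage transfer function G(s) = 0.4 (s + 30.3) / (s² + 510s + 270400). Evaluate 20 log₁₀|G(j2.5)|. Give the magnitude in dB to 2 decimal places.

|j2.5 + 30.3| = √(2.5² + 30.3²) = 30.4
|(j2.5)² + 510(j2.5) + 270400| = |2.7039e+05 + j1275| = 2.704e+05
|G(j2.5)| = 0.4 × 30.4 / 2.704e+05 = 4.4975e-05
20 log₁₀(4.4975e-05) = -86.941 dB

-86.94 dB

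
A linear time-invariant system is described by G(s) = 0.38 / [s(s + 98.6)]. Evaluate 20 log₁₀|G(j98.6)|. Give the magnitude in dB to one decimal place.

-91.2 dB

|j98.6 + 98.6| = √(98.6² + 98.6²) = 139.4
|j98.6| = 98.6
|G(j98.6)| = 0.38 / (139.4 × 98.6) = 2.7639e-05
20 log₁₀(2.7639e-05) = -91.17 dB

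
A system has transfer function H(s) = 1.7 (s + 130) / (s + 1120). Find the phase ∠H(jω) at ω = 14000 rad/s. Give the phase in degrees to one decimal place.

4.0°

∠(j14000 + 130) = arctan(14000/130) = 89.47°
∠(j14000 + 1120) = arctan(14000/1120) = 85.43°
∠H(j14000) = 89.47° − 85.43° = 4.04°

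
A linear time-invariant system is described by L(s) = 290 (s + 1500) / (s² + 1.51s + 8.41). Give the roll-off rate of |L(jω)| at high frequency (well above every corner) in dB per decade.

With 1 zero and 2 poles, the high-frequency asymptotic slope is 20 × (1 − 2) = -20 dB/decade.

-20 dB/decade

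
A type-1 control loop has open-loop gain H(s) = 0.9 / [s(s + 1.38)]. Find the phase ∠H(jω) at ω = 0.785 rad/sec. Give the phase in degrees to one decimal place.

∠(j0.785 + 1.38) = arctan(0.785/1.38) = 29.63°
∠(j0.785) = 90.00°
∠H(j0.785) = − (29.63° + 90.00°) = -119.63°

-119.6°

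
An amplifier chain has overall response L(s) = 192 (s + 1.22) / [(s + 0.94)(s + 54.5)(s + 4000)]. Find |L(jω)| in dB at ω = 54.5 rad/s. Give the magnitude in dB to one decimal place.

|j54.5 + 1.22| = √(54.5² + 1.22²) = 54.51
|j54.5 + 0.94| = √(54.5² + 0.94²) = 54.51
|j54.5 + 54.5| = √(54.5² + 54.5²) = 77.07
|j54.5 + 4000| = √(54.5² + 4000²) = 4000
|L(j54.5)| = 192 × 54.51 / (54.51 × 77.07 × 4000) = 0.00062278
20 log₁₀(0.00062278) = -64.11 dB

-64.1 dB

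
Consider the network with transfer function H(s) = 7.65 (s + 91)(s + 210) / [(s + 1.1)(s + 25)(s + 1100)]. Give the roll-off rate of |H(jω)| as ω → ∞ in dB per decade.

With 2 zeros and 3 poles, the high-frequency asymptotic slope is 20 × (2 − 3) = -20 dB/decade.

-20 dB/decade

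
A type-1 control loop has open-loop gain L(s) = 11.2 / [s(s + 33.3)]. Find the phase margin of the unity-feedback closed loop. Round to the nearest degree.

89°

Gain crossover: |L(jω)| = 1 at ω ≈ 0.336 rad/sec.
∠L(j0.336) = −90° − arctan(0.336/33.3) ≈ -90.58°
PM = 180° + (-90.58°) = 89.42°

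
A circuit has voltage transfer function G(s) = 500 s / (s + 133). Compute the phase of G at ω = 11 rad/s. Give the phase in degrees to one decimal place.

85.3°

∠(j11) = 90.00°
∠(j11 + 133) = arctan(11/133) = 4.73°
∠G(j11) = 90.00° − 4.73° = 85.27°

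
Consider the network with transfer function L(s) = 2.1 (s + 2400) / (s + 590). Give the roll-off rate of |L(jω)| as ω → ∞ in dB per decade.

0 dB/decade

With 1 zero and 1 pole, the high-frequency asymptotic slope is 20 × (1 − 1) = 0 dB/decade.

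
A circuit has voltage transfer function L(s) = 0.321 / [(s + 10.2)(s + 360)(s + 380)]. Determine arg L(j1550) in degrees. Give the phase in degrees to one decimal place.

-242.8 deg

∠(j1550 + 10.2) = arctan(1550/10.2) = 89.62°
∠(j1550 + 360) = arctan(1550/360) = 76.92°
∠(j1550 + 380) = arctan(1550/380) = 76.22°
∠L(j1550) = − (89.62° + 76.92° + 76.22°) = -242.77°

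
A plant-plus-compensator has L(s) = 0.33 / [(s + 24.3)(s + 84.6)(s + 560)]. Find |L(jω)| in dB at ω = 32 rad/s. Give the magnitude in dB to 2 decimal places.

-135.82 dB

|j32 + 24.3| = √(32² + 24.3²) = 40.18
|j32 + 84.6| = √(32² + 84.6²) = 90.45
|j32 + 560| = √(32² + 560²) = 560.9
|L(j32)| = 0.33 / (40.18 × 90.45 × 560.9) = 1.6188e-07
20 log₁₀(1.6188e-07) = -135.816 dB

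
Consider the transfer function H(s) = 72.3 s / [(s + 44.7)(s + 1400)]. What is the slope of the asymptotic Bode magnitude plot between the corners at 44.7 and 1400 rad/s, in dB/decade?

0 dB/decade

In this band the factors already past their corner are: 1 differentiator zero, pole at 44.7; net slope = 0 dB/decade.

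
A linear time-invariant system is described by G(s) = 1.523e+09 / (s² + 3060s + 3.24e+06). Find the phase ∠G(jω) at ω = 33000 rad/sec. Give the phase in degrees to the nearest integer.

∠[(j33000)² + 3060(j33000) + 3.24e+06] = ∠[-1.0858e+09 + j1.0098e+08] = 174.69°
∠G(j33000) = −174.69° = -174.69°

-175°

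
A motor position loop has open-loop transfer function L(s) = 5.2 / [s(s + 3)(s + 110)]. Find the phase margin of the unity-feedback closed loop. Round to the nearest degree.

Gain crossover: |L(jω)| = 1 at ω ≈ 0.0158 rad s⁻¹.
∠L(j0.0158) = −90° − arctan(0.0158/3) − arctan(0.0158/110) ≈ -90.31°
PM = 180° + (-90.31°) = 89.69°

90°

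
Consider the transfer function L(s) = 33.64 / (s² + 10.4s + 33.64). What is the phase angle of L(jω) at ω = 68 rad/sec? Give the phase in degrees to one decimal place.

-171.2°

∠[(j68)² + 10.4(j68) + 33.64] = ∠[-4590.4 + j707.2] = 171.24°
∠L(j68) = −171.24° = -171.24°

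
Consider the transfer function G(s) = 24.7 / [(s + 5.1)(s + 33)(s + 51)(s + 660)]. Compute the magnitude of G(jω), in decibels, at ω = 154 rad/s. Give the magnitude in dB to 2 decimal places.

-160.67 dB

|j154 + 5.1| = √(154² + 5.1²) = 154.1
|j154 + 33| = √(154² + 33²) = 157.5
|j154 + 51| = √(154² + 51²) = 162.2
|j154 + 660| = √(154² + 660²) = 677.7
|G(j154)| = 24.7 / (154.1 × 157.5 × 162.2 × 677.7) = 9.2575e-09
20 log₁₀(9.2575e-09) = -160.670 dB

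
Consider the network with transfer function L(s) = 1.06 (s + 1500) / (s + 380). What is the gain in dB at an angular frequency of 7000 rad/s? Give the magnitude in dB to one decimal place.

0.7 dB

|j7000 + 1500| = √(7000² + 1500²) = 7159
|j7000 + 380| = √(7000² + 380²) = 7010
|L(j7000)| = 1.06 × 7159 / 7010 = 1.0825
20 log₁₀(1.0825) = 0.69 dB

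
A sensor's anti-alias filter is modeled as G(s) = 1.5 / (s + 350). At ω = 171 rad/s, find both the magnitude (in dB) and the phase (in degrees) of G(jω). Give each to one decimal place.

|j171 + 350| = √(171² + 350²) = 389.5
|G(j171)| = 1.5 / 389.5 = 0.0038507
20 log₁₀(0.0038507) = -48.29 dB
∠(j171 + 350) = arctan(171/350) = 26.04°
∠G(j171) = −26.04° = -26.04°

|G| = -48.3 dB, ∠G = -26.0°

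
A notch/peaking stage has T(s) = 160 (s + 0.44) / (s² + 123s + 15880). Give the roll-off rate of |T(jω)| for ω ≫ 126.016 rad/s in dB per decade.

With 1 zero and 2 poles, the high-frequency asymptotic slope is 20 × (1 − 2) = -20 dB/decade.

-20 dB/decade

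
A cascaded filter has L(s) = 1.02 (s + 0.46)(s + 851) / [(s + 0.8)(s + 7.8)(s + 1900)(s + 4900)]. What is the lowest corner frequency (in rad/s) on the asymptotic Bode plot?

0.46 rad/s

Break frequencies occur at each pole and zero magnitude: 0.46 rad/s, 0.8 rad/s, 7.8 rad/s, 851 rad/s, 1900 rad/s, 4900 rad/s.
The lowest is 0.46 rad/s.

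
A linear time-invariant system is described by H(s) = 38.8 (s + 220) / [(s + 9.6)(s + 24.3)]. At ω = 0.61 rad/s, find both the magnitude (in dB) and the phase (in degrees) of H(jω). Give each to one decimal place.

|H| = 31.2 dB, ∠H = -4.9°

|j0.61 + 220| = √(0.61² + 220²) = 220
|j0.61 + 9.6| = √(0.61² + 9.6²) = 9.619
|j0.61 + 24.3| = √(0.61² + 24.3²) = 24.31
|H(j0.61)| = 38.8 × 220 / (9.619 × 24.31) = 36.506
20 log₁₀(36.506) = 31.25 dB
∠(j0.61 + 220) = arctan(0.61/220) = 0.16°
∠(j0.61 + 9.6) = arctan(0.61/9.6) = 3.64°
∠(j0.61 + 24.3) = arctan(0.61/24.3) = 1.44°
∠H(j0.61) = 0.16° − (3.64° + 1.44°) = -4.91°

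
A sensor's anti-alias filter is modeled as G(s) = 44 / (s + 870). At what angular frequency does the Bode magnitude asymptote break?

The single real pole at s = −870 gives a corner at ω = 870 rad/s.

870 rad/s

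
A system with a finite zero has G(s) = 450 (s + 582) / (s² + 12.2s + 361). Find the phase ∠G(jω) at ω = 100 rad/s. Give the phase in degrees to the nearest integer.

∠(j100 + 582) = arctan(100/582) = 9.75°
∠[(j100)² + 12.2(j100) + 361] = ∠[-9639 + j1220] = 172.79°
∠G(j100) = 9.75° − 172.79° = -163.04°

-163°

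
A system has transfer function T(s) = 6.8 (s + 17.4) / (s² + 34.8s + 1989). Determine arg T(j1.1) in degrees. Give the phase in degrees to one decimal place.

2.5 deg

∠(j1.1 + 17.4) = arctan(1.1/17.4) = 3.62°
∠[(j1.1)² + 34.8(j1.1) + 1989] = ∠[1987.8 + j38.28] = 1.10°
∠T(j1.1) = 3.62° − 1.10° = 2.51°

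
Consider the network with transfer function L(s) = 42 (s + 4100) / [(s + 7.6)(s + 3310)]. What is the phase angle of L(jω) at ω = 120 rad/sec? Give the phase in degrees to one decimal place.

-86.8 deg

∠(j120 + 4100) = arctan(120/4100) = 1.68°
∠(j120 + 7.6) = arctan(120/7.6) = 86.38°
∠(j120 + 3310) = arctan(120/3310) = 2.08°
∠L(j120) = 1.68° − (86.38° + 2.08°) = -86.78°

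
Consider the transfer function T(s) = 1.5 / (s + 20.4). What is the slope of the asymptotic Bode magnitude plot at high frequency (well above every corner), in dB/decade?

With 0 zeros and 1 pole, the high-frequency asymptotic slope is 20 × (0 − 1) = -20 dB/decade.

-20 dB/decade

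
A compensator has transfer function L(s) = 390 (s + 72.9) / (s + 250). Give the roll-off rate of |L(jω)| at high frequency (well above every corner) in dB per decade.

With 1 zero and 1 pole, the high-frequency asymptotic slope is 20 × (1 − 1) = 0 dB/decade.

0 dB/decade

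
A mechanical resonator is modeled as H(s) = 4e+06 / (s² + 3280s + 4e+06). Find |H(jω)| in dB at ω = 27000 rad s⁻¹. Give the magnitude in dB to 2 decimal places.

|(j27000)² + 3280(j27000) + 4e+06| = |-7.25e+08 + j8.856e+07| = 7.304e+08
|H(j27000)| = 4e+06 / 7.304e+08 = 0.0054765
20 log₁₀(0.0054765) = -45.230 dB

-45.23 dB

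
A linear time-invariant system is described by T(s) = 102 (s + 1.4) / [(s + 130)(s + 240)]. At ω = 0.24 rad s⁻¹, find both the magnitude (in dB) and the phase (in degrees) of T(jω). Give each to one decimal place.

|T| = -46.7 dB, ∠T = 9.6°

|j0.24 + 1.4| = √(0.24² + 1.4²) = 1.42
|j0.24 + 130| = √(0.24² + 130²) = 130
|j0.24 + 240| = √(0.24² + 240²) = 240
|T(j0.24)| = 102 × 1.42 / (130 × 240) = 0.0046437
20 log₁₀(0.0046437) = -46.66 dB
∠(j0.24 + 1.4) = arctan(0.24/1.4) = 9.73°
∠(j0.24 + 130) = arctan(0.24/130) = 0.11°
∠(j0.24 + 240) = arctan(0.24/240) = 0.06°
∠T(j0.24) = 9.73° − (0.11° + 0.06°) = 9.56°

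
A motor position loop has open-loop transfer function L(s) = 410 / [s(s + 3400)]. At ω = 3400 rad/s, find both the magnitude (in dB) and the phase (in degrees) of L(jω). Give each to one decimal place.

|j3400 + 3400| = √(3400² + 3400²) = 4808
|j3400| = 3400
|L(j3400)| = 410 / (4808 × 3400) = 2.5079e-05
20 log₁₀(2.5079e-05) = -92.01 dB
∠(j3400 + 3400) = arctan(3400/3400) = 45.00°
∠(j3400) = 90.00°
∠L(j3400) = − (45.00° + 90.00°) = -135.00°

|L| = -92.0 dB, ∠L = -135.0°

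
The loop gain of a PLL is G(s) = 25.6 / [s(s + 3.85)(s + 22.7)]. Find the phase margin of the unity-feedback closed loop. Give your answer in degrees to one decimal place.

Gain crossover: |G(jω)| = 1 at ω ≈ 0.292 rad/s.
∠G(j0.292) = −90° − arctan(0.292/3.85) − arctan(0.292/22.7) ≈ -95.08°
PM = 180° + (-95.08°) = 84.92°

84.9°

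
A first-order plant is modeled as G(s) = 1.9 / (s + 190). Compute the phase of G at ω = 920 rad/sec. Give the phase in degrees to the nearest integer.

-78 deg

∠(j920 + 190) = arctan(920/190) = 78.33°
∠G(j920) = −78.33° = -78.33°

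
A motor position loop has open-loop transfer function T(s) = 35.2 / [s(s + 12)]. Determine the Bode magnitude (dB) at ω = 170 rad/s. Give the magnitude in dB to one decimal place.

|j170 + 12| = √(170² + 12²) = 170.4
|j170| = 170
|T(j170)| = 35.2 / (170.4 × 170) = 0.001215
20 log₁₀(0.001215) = -58.31 dB

-58.3 dB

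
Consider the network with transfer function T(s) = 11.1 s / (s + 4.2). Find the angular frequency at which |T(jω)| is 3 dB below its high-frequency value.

For a single-pole high-pass, the −3 dB point is at the pole: ω = 4.2 rad/s.

4.2 rad/s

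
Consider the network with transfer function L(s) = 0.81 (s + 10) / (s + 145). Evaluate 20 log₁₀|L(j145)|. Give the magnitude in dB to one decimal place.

-4.8 dB

|j145 + 10| = √(145² + 10²) = 145.3
|j145 + 145| = √(145² + 145²) = 205.1
|L(j145)| = 0.81 × 145.3 / 205.1 = 0.57412
20 log₁₀(0.57412) = -4.82 dB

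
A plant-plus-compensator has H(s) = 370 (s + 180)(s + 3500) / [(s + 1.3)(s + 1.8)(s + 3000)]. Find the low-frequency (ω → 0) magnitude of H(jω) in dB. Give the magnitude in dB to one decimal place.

90.4 dB

H(0) = 370 × 180 × 3500 / (1.3 × 1.8 × 3000) = 33205
20 log₁₀(33205) = 90.42 dB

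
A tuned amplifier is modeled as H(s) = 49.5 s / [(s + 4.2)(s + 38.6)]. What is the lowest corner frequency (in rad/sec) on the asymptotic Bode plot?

4.2 rad/sec

Break frequencies occur at each pole and zero magnitude: 4.2 rad/sec, 38.6 rad/sec.
The lowest is 4.2 rad/sec.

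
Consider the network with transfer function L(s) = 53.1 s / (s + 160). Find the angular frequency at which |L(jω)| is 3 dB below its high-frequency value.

160 rad/s

For a single-pole high-pass, the −3 dB point is at the pole: ω = 160 rad/s.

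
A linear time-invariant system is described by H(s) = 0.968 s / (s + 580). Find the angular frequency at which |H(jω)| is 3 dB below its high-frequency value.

For a single-pole high-pass, the −3 dB point is at the pole: ω = 580 rad/s.

580 rad/s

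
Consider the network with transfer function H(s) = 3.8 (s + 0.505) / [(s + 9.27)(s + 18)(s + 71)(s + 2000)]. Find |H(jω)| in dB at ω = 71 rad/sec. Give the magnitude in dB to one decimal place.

|j71 + 0.505| = √(71² + 0.505²) = 71
|j71 + 9.27| = √(71² + 9.27²) = 71.6
|j71 + 18| = √(71² + 18²) = 73.25
|j71 + 71| = √(71² + 71²) = 100.4
|j71 + 2000| = √(71² + 2000²) = 2001
|H(j71)| = 3.8 × 71 / (71.6 × 73.25 × 100.4 × 2001) = 2.5601e-07
20 log₁₀(2.5601e-07) = -131.83 dB

-131.8 dB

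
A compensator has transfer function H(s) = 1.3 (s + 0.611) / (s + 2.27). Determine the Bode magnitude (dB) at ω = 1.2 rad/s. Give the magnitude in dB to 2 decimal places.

|j1.2 + 0.611| = √(1.2² + 0.611²) = 1.347
|j1.2 + 2.27| = √(1.2² + 2.27²) = 2.568
|H(j1.2)| = 1.3 × 1.347 / 2.568 = 0.68178
20 log₁₀(0.68178) = -3.327 dB

-3.33 dB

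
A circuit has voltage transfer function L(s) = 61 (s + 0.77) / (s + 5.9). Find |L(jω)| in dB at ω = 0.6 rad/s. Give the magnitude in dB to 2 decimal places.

20.04 dB

|j0.6 + 0.77| = √(0.6² + 0.77²) = 0.9762
|j0.6 + 5.9| = √(0.6² + 5.9²) = 5.93
|L(j0.6)| = 61 × 0.9762 / 5.93 = 10.041
20 log₁₀(10.041) = 20.035 dB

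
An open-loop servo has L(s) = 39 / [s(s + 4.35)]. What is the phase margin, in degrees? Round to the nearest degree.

38°

Gain crossover: |L(jω)| = 1 at ω ≈ 5.54 rad/s.
∠L(j5.54) = −90° − arctan(5.54/4.35) ≈ -141.85°
PM = 180° + (-141.85°) = 38.15°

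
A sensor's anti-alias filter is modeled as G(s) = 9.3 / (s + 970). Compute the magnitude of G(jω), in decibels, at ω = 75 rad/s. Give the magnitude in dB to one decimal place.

|j75 + 970| = √(75² + 970²) = 972.9
|G(j75)| = 9.3 / 972.9 = 0.0095591
20 log₁₀(0.0095591) = -40.39 dB

-40.4 dB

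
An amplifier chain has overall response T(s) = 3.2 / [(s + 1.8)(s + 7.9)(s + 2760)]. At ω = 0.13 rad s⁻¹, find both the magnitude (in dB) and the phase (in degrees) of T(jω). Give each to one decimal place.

|j0.13 + 1.8| = √(0.13² + 1.8²) = 1.805
|j0.13 + 7.9| = √(0.13² + 7.9²) = 7.901
|j0.13 + 2760| = √(0.13² + 2760²) = 2760
|T(j0.13)| = 3.2 / (1.805 × 7.901 × 2760) = 8.1312e-05
20 log₁₀(8.1312e-05) = -81.80 dB
∠(j0.13 + 1.8) = arctan(0.13/1.8) = 4.13°
∠(j0.13 + 7.9) = arctan(0.13/7.9) = 0.94°
∠(j0.13 + 2760) = arctan(0.13/2760) = 0.00°
∠T(j0.13) = − (4.13° + 0.94° + 0.00°) = -5.08°

|T| = -81.8 dB, ∠T = -5.1°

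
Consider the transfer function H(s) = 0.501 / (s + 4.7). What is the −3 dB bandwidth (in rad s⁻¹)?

4.7 rad s⁻¹

For a single-pole low-pass, the −3 dB point is at the pole: ω = 4.7 rad s⁻¹.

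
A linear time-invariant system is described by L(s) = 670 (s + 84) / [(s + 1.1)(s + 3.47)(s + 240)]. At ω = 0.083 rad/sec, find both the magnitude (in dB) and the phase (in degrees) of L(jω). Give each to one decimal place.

|L| = 35.7 dB, ∠L = -5.6°

|j0.083 + 84| = √(0.083² + 84²) = 84
|j0.083 + 1.1| = √(0.083² + 1.1²) = 1.103
|j0.083 + 3.47| = √(0.083² + 3.47²) = 3.471
|j0.083 + 240| = √(0.083² + 240²) = 240
|L(j0.083)| = 670 × 84 / (1.103 × 3.471 × 240) = 61.244
20 log₁₀(61.244) = 35.74 dB
∠(j0.083 + 84) = arctan(0.083/84) = 0.06°
∠(j0.083 + 1.1) = arctan(0.083/1.1) = 4.32°
∠(j0.083 + 3.47) = arctan(0.083/3.47) = 1.37°
∠(j0.083 + 240) = arctan(0.083/240) = 0.02°
∠L(j0.083) = 0.06° − (4.32° + 1.37° + 0.02°) = -5.65°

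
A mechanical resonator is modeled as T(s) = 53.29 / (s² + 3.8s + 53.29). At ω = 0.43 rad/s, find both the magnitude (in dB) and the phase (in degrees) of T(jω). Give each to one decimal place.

|(j0.43)² + 3.8(j0.43) + 53.29| = |53.105 + j1.634| = 53.13
|T(j0.43)| = 53.29 / 53.13 = 1.003
20 log₁₀(1.003) = 0.03 dB
∠[(j0.43)² + 3.8(j0.43) + 53.29] = ∠[53.105 + j1.634] = 1.76°
∠T(j0.43) = −1.76° = -1.76°

|T| = 0.0 dB, ∠T = -1.8°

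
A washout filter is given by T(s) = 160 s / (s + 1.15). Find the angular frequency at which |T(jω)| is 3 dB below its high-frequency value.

For a single-pole high-pass, the −3 dB point is at the pole: ω = 1.15 rad/s.

1.15 rad/s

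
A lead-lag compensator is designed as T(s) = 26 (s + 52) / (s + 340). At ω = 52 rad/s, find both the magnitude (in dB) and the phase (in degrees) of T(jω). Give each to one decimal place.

|T| = 14.9 dB, ∠T = 36.3°

|j52 + 52| = √(52² + 52²) = 73.54
|j52 + 340| = √(52² + 340²) = 344
|T(j52)| = 26 × 73.54 / 344 = 5.5589
20 log₁₀(5.5589) = 14.90 dB
∠(j52 + 52) = arctan(52/52) = 45.00°
∠(j52 + 340) = arctan(52/340) = 8.70°
∠T(j52) = 45.00° − 8.70° = 36.30°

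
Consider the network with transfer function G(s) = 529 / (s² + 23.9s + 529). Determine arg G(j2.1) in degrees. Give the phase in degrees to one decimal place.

∠[(j2.1)² + 23.9(j2.1) + 529] = ∠[524.59 + j50.19] = 5.47°
∠G(j2.1) = −5.47° = -5.47°

-5.5°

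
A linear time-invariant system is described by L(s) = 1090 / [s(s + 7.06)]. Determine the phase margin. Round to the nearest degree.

Gain crossover: |L(jω)| = 1 at ω ≈ 32.6 rad/s.
∠L(j32.6) = −90° − arctan(32.6/7.06) ≈ -167.79°
PM = 180° + (-167.79°) = 12.21°

12°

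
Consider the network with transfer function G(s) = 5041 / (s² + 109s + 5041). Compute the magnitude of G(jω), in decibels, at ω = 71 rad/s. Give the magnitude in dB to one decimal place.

|(j71)² + 109(j71) + 5041| = |0 + j7739| = 7739
|G(j71)| = 5041 / 7739 = 0.65138
20 log₁₀(0.65138) = -3.72 dB

-3.7 dB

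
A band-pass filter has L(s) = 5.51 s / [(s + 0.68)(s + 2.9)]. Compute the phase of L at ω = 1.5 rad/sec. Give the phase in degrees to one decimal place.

∠(j1.5) = 90.00°
∠(j1.5 + 0.68) = arctan(1.5/0.68) = 65.61°
∠(j1.5 + 2.9) = arctan(1.5/2.9) = 27.35°
∠L(j1.5) = 90.00° − (65.61° + 27.35°) = -2.96°

-3.0°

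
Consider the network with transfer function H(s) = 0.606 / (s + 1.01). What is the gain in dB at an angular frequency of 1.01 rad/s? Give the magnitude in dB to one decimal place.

|j1.01 + 1.01| = √(1.01² + 1.01²) = 1.428
|H(j1.01)| = 0.606 / 1.428 = 0.42426
20 log₁₀(0.42426) = -7.45 dB

-7.4 dB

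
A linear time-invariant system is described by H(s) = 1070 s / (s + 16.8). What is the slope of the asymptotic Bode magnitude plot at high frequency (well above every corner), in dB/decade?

0 dB/decade

With 1 zero and 1 pole, the high-frequency asymptotic slope is 20 × (1 − 1) = 0 dB/decade.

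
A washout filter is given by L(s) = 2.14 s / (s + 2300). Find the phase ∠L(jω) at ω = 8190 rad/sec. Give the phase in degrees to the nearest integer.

16°

∠(j8190) = 90.00°
∠(j8190 + 2300) = arctan(8190/2300) = 74.31°
∠L(j8190) = 90.00° − 74.31° = 15.69°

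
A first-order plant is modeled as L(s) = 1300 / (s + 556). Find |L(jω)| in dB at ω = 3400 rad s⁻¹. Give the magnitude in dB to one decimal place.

-8.5 dB

|j3400 + 556| = √(3400² + 556²) = 3445
|L(j3400)| = 1300 / 3445 = 0.37734
20 log₁₀(0.37734) = -8.47 dB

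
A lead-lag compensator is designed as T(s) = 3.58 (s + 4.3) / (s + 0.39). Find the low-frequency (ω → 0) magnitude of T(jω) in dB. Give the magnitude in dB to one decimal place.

T(0) = 3.58 × 4.3 / 0.39 = 39.472
20 log₁₀(39.472) = 31.93 dB

31.9 dB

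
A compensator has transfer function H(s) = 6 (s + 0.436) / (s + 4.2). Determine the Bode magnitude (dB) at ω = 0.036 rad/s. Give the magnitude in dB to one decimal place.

|j0.036 + 0.436| = √(0.036² + 0.436²) = 0.4375
|j0.036 + 4.2| = √(0.036² + 4.2²) = 4.2
|H(j0.036)| = 6 × 0.4375 / 4.2 = 0.62495
20 log₁₀(0.62495) = -4.08 dB

-4.1 dB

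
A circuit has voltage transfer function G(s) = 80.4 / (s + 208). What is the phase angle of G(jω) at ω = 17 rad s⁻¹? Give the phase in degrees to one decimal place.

∠(j17 + 208) = arctan(17/208) = 4.67°
∠G(j17) = −4.67° = -4.67°

-4.7°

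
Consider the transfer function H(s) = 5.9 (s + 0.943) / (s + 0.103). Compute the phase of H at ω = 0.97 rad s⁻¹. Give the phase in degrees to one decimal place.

∠(j0.97 + 0.943) = arctan(0.97/0.943) = 45.81°
∠(j0.97 + 0.103) = arctan(0.97/0.103) = 83.94°
∠H(j0.97) = 45.81° − 83.94° = -38.13°

-38.1°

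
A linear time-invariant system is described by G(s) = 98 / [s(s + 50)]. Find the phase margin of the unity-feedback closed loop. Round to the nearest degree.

88°

Gain crossover: |G(jω)| = 1 at ω ≈ 1.96 rad/sec.
∠G(j1.96) = −90° − arctan(1.96/50) ≈ -92.24°
PM = 180° + (-92.24°) = 87.76°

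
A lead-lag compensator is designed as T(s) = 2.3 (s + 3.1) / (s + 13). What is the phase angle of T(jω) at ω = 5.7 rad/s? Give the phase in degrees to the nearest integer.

38°

∠(j5.7 + 3.1) = arctan(5.7/3.1) = 61.46°
∠(j5.7 + 13) = arctan(5.7/13) = 23.68°
∠T(j5.7) = 61.46° − 23.68° = 37.78°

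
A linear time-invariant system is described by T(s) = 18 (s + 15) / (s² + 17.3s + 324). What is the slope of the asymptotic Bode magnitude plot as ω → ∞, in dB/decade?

With 1 zero and 2 poles, the high-frequency asymptotic slope is 20 × (1 − 2) = -20 dB/decade.

-20 dB/decade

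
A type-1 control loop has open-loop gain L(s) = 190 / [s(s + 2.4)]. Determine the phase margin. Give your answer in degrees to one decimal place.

Gain crossover: |L(jω)| = 1 at ω ≈ 13.7 rad/s.
∠L(j13.7) = −90° − arctan(13.7/2.4) ≈ -170.05°
PM = 180° + (-170.05°) = 9.95°

10.0°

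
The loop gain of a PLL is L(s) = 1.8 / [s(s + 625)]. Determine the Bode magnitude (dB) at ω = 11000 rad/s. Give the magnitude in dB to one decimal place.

|j11000 + 625| = √(11000² + 625²) = 1.102e+04
|j11000| = 1.1e+04
|L(j11000)| = 1.8 / (1.102e+04 × 1.1e+04) = 1.4852e-08
20 log₁₀(1.4852e-08) = -156.56 dB

-156.6 dB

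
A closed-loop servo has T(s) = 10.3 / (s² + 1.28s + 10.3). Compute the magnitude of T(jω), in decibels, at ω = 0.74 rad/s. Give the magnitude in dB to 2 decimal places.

0.43 dB

|(j0.74)² + 1.28(j0.74) + 10.3| = |9.7524 + j0.9472| = 9.798
|T(j0.74)| = 10.3 / 9.798 = 1.0512
20 log₁₀(1.0512) = 0.434 dB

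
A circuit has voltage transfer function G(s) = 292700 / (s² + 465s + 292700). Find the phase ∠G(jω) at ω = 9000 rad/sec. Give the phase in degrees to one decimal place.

∠[(j9000)² + 465(j9000) + 292700] = ∠[-8.0707e+07 + j4.185e+06] = 177.03°
∠G(j9000) = −177.03° = -177.03°

-177.0°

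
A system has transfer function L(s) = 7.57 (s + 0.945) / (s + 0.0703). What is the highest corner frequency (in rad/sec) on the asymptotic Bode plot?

0.945 rad/sec

Break frequencies occur at each pole and zero magnitude: 0.0703 rad/sec, 0.945 rad/sec.
The highest is 0.945 rad/sec.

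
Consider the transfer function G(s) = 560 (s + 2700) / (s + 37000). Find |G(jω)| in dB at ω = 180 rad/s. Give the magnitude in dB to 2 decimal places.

32.25 dB

|j180 + 2700| = √(180² + 2700²) = 2706
|j180 + 37000| = √(180² + 37000²) = 3.7e+04
|G(j180)| = 560 × 2706 / 3.7e+04 = 40.955
20 log₁₀(40.955) = 32.246 dB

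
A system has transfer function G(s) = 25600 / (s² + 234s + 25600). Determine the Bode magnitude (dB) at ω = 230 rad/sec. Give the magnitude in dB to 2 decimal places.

-7.45 dB

|(j230)² + 234(j230) + 25600| = |-27300 + j53820| = 6.035e+04
|G(j230)| = 25600 / 6.035e+04 = 0.42421
20 log₁₀(0.42421) = -7.448 dB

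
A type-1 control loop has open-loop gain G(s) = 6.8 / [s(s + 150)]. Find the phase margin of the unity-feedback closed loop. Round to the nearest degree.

90°

Gain crossover: |G(jω)| = 1 at ω ≈ 0.0453 rad/sec.
∠G(j0.0453) = −90° − arctan(0.0453/150) ≈ -90.02°
PM = 180° + (-90.02°) = 89.98°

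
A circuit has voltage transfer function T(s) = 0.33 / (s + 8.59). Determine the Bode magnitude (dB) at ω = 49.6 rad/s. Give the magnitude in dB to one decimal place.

|j49.6 + 8.59| = √(49.6² + 8.59²) = 50.34
|T(j49.6)| = 0.33 / 50.34 = 0.0065556
20 log₁₀(0.0065556) = -43.67 dB

-43.7 dB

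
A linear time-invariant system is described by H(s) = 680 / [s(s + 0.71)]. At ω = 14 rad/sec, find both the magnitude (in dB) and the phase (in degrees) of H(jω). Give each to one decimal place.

|H| = 10.8 dB, ∠H = -177.1 deg

|j14 + 0.71| = √(14² + 0.71²) = 14.02
|j14| = 14
|H(j14)| = 680 / (14.02 × 14) = 3.4649
20 log₁₀(3.4649) = 10.79 dB
∠(j14 + 0.71) = arctan(14/0.71) = 87.10°
∠(j14) = 90.00°
∠H(j14) = − (87.10° + 90.00°) = -177.10°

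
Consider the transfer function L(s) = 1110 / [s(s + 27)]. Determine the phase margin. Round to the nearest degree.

44 deg

Gain crossover: |L(jω)| = 1 at ω ≈ 28.4 rad/s.
∠L(j28.4) = −90° − arctan(28.4/27) ≈ -136.40°
PM = 180° + (-136.40°) = 43.60°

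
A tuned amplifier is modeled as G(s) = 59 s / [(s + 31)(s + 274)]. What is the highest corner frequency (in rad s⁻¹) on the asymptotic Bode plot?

Break frequencies occur at each pole and zero magnitude: 31 rad s⁻¹, 274 rad s⁻¹.
The highest is 274 rad s⁻¹.

274 rad s⁻¹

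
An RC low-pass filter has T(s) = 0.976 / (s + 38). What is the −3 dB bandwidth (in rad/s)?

For a single-pole low-pass, the −3 dB point is at the pole: ω = 38 rad/s.

38 rad/s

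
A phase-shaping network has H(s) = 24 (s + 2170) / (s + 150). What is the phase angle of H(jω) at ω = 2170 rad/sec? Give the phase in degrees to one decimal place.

-41.0°

∠(j2170 + 2170) = arctan(2170/2170) = 45.00°
∠(j2170 + 150) = arctan(2170/150) = 86.05°
∠H(j2170) = 45.00° − 86.05° = -41.05°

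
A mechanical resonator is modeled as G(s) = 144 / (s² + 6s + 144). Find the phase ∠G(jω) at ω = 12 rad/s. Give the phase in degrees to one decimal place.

-90.0°

∠[(j12)² + 6(j12) + 144] = ∠[0 + j72] = 90.00°
∠G(j12) = −90.00° = -90.00°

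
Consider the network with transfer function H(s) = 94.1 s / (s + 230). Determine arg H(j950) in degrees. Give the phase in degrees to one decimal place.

∠(j950) = 90.00°
∠(j950 + 230) = arctan(950/230) = 76.39°
∠H(j950) = 90.00° − 76.39° = 13.61°

13.6°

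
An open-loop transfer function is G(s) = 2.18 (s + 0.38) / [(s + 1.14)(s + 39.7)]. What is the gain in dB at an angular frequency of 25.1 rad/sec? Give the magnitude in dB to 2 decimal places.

-26.68 dB

|j25.1 + 0.38| = √(25.1² + 0.38²) = 25.1
|j25.1 + 1.14| = √(25.1² + 1.14²) = 25.13
|j25.1 + 39.7| = √(25.1² + 39.7²) = 46.97
|G(j25.1)| = 2.18 × 25.1 / (25.13 × 46.97) = 0.046371
20 log₁₀(0.046371) = -26.675 dB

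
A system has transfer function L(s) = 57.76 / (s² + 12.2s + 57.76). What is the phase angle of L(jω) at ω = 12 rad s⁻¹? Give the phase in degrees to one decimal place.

∠[(j12)² + 12.2(j12) + 57.76] = ∠[-86.24 + j146.4] = 120.50°
∠L(j12) = −120.50° = -120.50°

-120.5°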